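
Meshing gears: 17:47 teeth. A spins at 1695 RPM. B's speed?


Gear ratio = 17:47 = 17:47
RPM_B = RPM_A × (teeth_A / teeth_B)
= 1695 × (17/47)
= 613.1 RPM

613.1 RPM


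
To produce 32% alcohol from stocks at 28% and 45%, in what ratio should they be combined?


Let x parts of 28% mix with y parts of 45%.
28x + 45y = 32(x + y)
28x + 45y = 32x + 32y
x(28 - 32) = y(32 - 45)
x/y = (45 - 32)/(32 - 28) = 13/4
Simplify: 13:4
= 13:4

13:4


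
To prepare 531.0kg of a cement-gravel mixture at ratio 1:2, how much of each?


Total parts = 1 + 2 = 3
cement: 531.0 × 1/3 = 177.0kg
gravel: 531.0 × 2/3 = 354.0kg
= 177.0kg and 354.0kg

177.0kg and 354.0kg


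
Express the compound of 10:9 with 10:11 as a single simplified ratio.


Compound ratio = (10×10) : (9×11)
= 100:99
GCD = 1
= 100:99

100:99


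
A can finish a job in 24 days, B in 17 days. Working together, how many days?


Rate of A = 1/24 per day
Rate of B = 1/17 per day
Combined rate = 1/24 + 1/17 = 41/408 ≈ 0.1005 per day
Days = 1 / combined rate = 408/41
≈ 9.95 days

9.95 days


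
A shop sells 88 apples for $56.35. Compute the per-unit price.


Unit rate = total / quantity
= 56.35 / 88
= $0.64 per unit

$0.64 per unit


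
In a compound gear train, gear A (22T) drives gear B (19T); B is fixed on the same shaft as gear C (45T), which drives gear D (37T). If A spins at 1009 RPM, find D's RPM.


Stage 1: RPM_B = RPM_A × t_A/t_B = 1009 × 22/19 = 22198/19 ≈ 1168.32
B and C share a shaft → RPM_C = RPM_B
Stage 2: RPM_D = RPM_C × t_C/t_D = RPM_A × (t_A×t_C)/(t_B×t_D)
Overall ratio = (22×45)/(19×37) = 990/703
RPM_D = 1009 × 990/703 = 998910/703
≈ 1420.92 RPM

1420.92 RPM


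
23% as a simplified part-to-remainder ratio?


23% means 23 parts out of 100; remainder = 77
Part : remainder = 23:77
GCD = 1
= 23:77

23:77


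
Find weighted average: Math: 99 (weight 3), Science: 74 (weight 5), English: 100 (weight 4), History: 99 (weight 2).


Numerator = 99×3 + 74×5 + 100×4 + 99×2
= 297 + 370 + 400 + 198
= 1265
Total weight = 14
Weighted avg = 1265/14
= 90.36

90.36


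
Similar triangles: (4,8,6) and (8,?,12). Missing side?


Scale factor = 8/4 = 2
Missing side = 8 × 2
= 16.0

16.0


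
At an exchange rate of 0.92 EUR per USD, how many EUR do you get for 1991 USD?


Amount × rate = 1991 × 0.92
= 1831.72 EUR

1831.72 EUR


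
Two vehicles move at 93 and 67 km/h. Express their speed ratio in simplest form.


Ratio = 93:67
GCD = 1
Simplified = 93:67
Time ratio (same distance) = 67:93
Speed ratio = 93:67

93:67


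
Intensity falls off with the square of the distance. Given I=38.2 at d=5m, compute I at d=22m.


I₁d₁² = I₂d₂²
I₂ = I₁ × (d₁/d₂)²
= 38.2 × (5/22)²
= 38.2 × 25/484
= 955/484
≈ 1.9731

1.9731


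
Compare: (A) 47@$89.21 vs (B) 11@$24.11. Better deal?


Deal A: $89.21/47 = $1.8981/unit
Deal B: $24.11/11 = $2.1918/unit
A is cheaper per unit
= Deal A

Deal A


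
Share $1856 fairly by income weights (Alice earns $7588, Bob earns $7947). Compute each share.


Total income = 7588 + 7947 = $15535
Alice: $1856 × 7588/15535 = $906.55
Bob: $1856 × 7947/15535 = $949.45
= Alice: $906.55, Bob: $949.45

Alice: $906.55, Bob: $949.45


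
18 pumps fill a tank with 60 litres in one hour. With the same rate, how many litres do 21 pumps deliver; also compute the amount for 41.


Direct proportion: y/x = constant
k = 60/18 ≈ 3.3333
y at x=21: k × 21 = 60 × 21 / 18 = 1260/18 = 70.00
y at x=41: k × 41 = 60 × 41 / 18 = 2460/18 ≈ 136.67
= 70.00 and 136.67

70.00 and 136.67


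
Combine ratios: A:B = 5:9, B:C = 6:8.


Match B: multiply A:B by 6 → 30:54
Multiply B:C by 9 → 54:72
Combined: 30:54:72
GCD = 6
= 5:9:12

5:9:12


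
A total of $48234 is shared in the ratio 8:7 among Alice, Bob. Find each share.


Total parts = 8 + 7 = 15
Alice: 48234 × 8/15 = 25724.80
Bob: 48234 × 7/15 = 22509.20
= Alice: $25724.80, Bob: $22509.20

Alice: $25724.80, Bob: $22509.20


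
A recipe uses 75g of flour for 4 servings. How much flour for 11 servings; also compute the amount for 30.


Direct proportion: y/x = constant
k = 75/4 = 18.7500
y at x=11: k × 11 = 75 × 11 / 4 = 825/4 = 206.25
y at x=30: k × 30 = 75 × 30 / 4 = 2250/4 = 562.50
= 206.25 and 562.50

206.25 and 562.50


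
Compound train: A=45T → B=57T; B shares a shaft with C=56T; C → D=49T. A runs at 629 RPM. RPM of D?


Stage 1: RPM_B = RPM_A × t_A/t_B = 629 × 45/57 = 28305/57 ≈ 496.58
B and C share a shaft → RPM_C = RPM_B
Stage 2: RPM_D = RPM_C × t_C/t_D = RPM_A × (t_A×t_C)/(t_B×t_D)
Overall ratio = (45×56)/(57×49) = 2520/2793
RPM_D = 629 × 2520/2793 = 1585080/2793
≈ 567.52 RPM

567.52 RPM


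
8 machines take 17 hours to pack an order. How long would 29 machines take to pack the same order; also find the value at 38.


Inverse proportion: x × y = constant
k = 8 × 17 = 136
At x=29: k/29 = 4.69
At x=38: k/38 = 3.58
= 4.69 and 3.58

4.69 and 3.58


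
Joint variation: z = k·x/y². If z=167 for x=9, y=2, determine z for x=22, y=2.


z = k·x/y²
Solve for k using the known point: k = z·y²/x = 167×4/9 = 668/9 ≈ 74.2222
Now evaluate at x=22, y=2:
z = k × 22 / 4 = (668 × 22) / (9 × 4) = 14696/36
≈ 408.2222

408.2222


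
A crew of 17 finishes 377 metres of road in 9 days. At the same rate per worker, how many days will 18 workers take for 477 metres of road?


Days ∝ work / workers, so d₂ = d₁ × (m₁/m₂) × (w₂/w₁)
Workers factor (inverse): 17/18 ≈ 0.9444
Work factor (direct): 477/377 ≈ 1.2653
d₂ = 9 × 17/18 × 477/377 = (9 × 17 × 477) / (18 × 377) = 72981/6786
≈ 10.75 days

10.75 days


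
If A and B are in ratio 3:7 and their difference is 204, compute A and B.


Let A = 3k, B = 7k.
7k - 3k = 204
4k = 204 → k = 204/4 = 51
A = 3×51 = 153, B = 7×51 = 357
= A = 153, B = 357

A = 153, B = 357


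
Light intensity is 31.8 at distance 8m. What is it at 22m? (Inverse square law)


I₁d₁² = I₂d₂²
I₂ = I₁ × (d₁/d₂)²
= 31.8 × (8/22)²
= 31.8 × 64/484
= 2035.2/484
≈ 4.2050

4.2050


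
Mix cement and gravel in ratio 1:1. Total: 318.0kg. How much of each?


Total parts = 1 + 1 = 2
cement: 318.0 × 1/2 = 159.0kg
gravel: 318.0 × 1/2 = 159.0kg
= 159.0kg and 159.0kg

159.0kg and 159.0kg


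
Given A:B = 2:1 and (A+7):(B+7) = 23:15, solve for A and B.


Let A = 2k, B = 1k.
(2k + 7) / (1k + 7) = 23/15
Cross-multiply: 15(2k + 7) = 23(1k + 7)
30k + 105 = 23k + 161
30k - 23k = 161 - 105
7k = 56
k = 56/7 = 8
A = 2×8 = 16, B = 1×8 = 8
= A = 16, B = 8

A = 16, B = 8


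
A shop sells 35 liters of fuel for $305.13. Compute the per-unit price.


Unit rate = total / quantity
= 305.13 / 35
= $8.72 per unit

$8.72 per unit


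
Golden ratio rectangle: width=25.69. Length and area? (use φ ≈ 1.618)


φ = (1 + √5) / 2 ≈ 1.618
Length = width × φ = 25.69 × 1.618 = 41.56642
≈ 41.57
Area = width × length = 25.69 × 41.56642 = 1067.8413298 ≈ 1067.84
= Length: 41.57, Area: 1067.84

Length: 41.57, Area: 1067.84


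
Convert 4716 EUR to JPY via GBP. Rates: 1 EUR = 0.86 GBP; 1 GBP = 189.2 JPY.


Step 1: 4716 EUR × 0.86 = 4055.76 GBP
Step 2: 4055.76 GBP × 189.2 = 767349.79 JPY
Implied rate EUR→JPY = 0.86 × 189.2 = 162.7120
= 767349.79 JPY

767349.79 JPY


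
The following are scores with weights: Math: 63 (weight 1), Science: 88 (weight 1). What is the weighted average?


Numerator = 63×1 + 88×1
= 63 + 88
= 151
Total weight = 2
Weighted avg = 151/2
= 75.50

75.50


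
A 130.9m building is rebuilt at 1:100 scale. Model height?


Model size = real / scale
= 130.9 / 100
= 1.3090 m

1.3090 m


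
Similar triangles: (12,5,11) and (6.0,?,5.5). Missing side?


Scale factor = 6.0/12 = 0.5
Missing side = 5 × 0.5
= 2.5

2.5


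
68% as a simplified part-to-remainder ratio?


68% means 68 parts out of 100; remainder = 32
Part : remainder = 68:32
GCD = 4
= 17:8

17:8


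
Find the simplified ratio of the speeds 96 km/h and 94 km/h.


Ratio = 96:94
GCD = 2
Simplified = 48:47
Time ratio (same distance) = 47:48
Speed ratio = 48:47

48:47


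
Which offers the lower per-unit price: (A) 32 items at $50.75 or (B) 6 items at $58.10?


Deal A: $50.75/32 = $1.5859/unit
Deal B: $58.10/6 = $9.6833/unit
A is cheaper per unit
= Deal A

Deal A


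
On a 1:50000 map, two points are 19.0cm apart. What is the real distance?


Real distance = map distance × scale
= 19.0cm × 50000
= 950000 cm = 9500.0 m
= 9.500 km

9.500 km


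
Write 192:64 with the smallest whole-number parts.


GCD(192, 64) = 64
192/64 : 64/64
= 3:1

3:1


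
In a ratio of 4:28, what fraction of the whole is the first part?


Total parts = 4 + 28 = 32
First part: 4/32 = 1/8
= 1/8

1/8


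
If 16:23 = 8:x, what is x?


Cross multiply: 16 × x = 23 × 8
16x = 184
x = 184 / 16
= 11.50

11.50


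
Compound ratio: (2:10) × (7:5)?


Compound ratio = (2×7) : (10×5)
= 14:50
GCD = 2
= 7:25

7:25


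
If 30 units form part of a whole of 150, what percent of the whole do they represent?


Percentage = (part / whole) × 100
= (30 / 150) × 100
= 20.00%

20.00%


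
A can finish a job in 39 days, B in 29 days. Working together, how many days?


Rate of A = 1/39 per day
Rate of B = 1/29 per day
Combined rate = 1/39 + 1/29 = 68/1131 ≈ 0.0601 per day
Days = 1 / combined rate = 1131/68
≈ 16.63 days

16.63 days


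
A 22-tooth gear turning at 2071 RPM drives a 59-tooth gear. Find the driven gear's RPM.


Gear ratio = 22:59 = 22:59
RPM_B = RPM_A × (teeth_A / teeth_B)
= 2071 × (22/59)
= 772.2 RPM

772.2 RPM


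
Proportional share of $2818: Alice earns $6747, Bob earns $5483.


Total income = 6747 + 5483 = $12230
Alice: $2818 × 6747/12230 = $1554.62
Bob: $2818 × 5483/12230 = $1263.38
= Alice: $1554.62, Bob: $1263.38

Alice: $1554.62, Bob: $1263.38


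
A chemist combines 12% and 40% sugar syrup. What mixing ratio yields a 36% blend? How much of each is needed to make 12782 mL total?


Let x parts of 12% mix with y parts of 40%.
12x + 40y = 36(x + y)
12x + 40y = 36x + 36y
x(12 - 36) = y(36 - 40)
x/y = (40 - 36)/(36 - 12) = 4/24
Simplify: 1:6
Total parts = 7; one part = 12782/7 = 1826.00 mL
12% solution: 1×1826.00 = 1826.00 mL
40% solution: 6×1826.00 = 10956.00 mL
= ratio 1:6; 1826.00 mL and 10956.00 mL

ratio 1:6; 1826.00 mL and 10956.00 mL


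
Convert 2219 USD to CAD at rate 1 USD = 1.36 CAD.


Amount × rate = 2219 × 1.36
= 3017.84 CAD

3017.84 CAD


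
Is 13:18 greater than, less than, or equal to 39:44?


13/18 = 0.7222
39/44 = 0.8864
0.7222 < 0.8864, so 13:18 is less
= less than

less than


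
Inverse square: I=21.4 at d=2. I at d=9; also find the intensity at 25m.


I₁d₁² = I₂d₂²
I at 9m = 21.4 × (2/9)² = 21.4 × 4/81 = 85.6/81 ≈ 1.0568
I at 25m = 21.4 × (2/25)² = 21.4 × 4/625 = 85.6/625 ≈ 0.1370
= 1.0568 and 0.1370

1.0568 and 0.1370


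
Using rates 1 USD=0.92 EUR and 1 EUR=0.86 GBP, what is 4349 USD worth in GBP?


Step 1: 4349 USD × 0.92 = 4001.08 EUR
Step 2: 4001.08 EUR × 0.86 = 3440.93 GBP
Implied rate USD→GBP = 0.92 × 0.86 = 0.7912
= 3440.93 GBP

3440.93 GBP


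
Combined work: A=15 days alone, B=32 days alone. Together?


Rate of A = 1/15 per day
Rate of B = 1/32 per day
Combined rate = 1/15 + 1/32 = 47/480 ≈ 0.0979 per day
Days = 1 / combined rate = 480/47
≈ 10.21 days

10.21 days


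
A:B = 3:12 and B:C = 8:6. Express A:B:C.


Match B: multiply A:B by 8 → 24:96
Multiply B:C by 12 → 96:72
Combined: 24:96:72
GCD = 24
= 1:4:3

1:4:3


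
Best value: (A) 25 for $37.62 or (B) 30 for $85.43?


Deal A: $37.62/25 = $1.5048/unit
Deal B: $85.43/30 = $2.8477/unit
A is cheaper per unit
= Deal A

Deal A


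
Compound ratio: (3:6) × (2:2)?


Compound ratio = (3×2) : (6×2)
= 6:12
GCD = 6
= 1:2

1:2


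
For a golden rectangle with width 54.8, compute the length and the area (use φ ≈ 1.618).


φ = (1 + √5) / 2 ≈ 1.618
Length = width × φ = 54.8 × 1.618 = 88.6664
≈ 88.67
Area = width × length = 54.8 × 88.6664 = 4858.91872 ≈ 4858.92
= Length: 88.67, Area: 4858.92

Length: 88.67, Area: 4858.92


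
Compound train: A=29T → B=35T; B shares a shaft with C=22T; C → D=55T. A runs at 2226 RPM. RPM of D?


Stage 1: RPM_B = RPM_A × t_A/t_B = 2226 × 29/35 = 64554/35 = 1844.40
B and C share a shaft → RPM_C = RPM_B
Stage 2: RPM_D = RPM_C × t_C/t_D = RPM_A × (t_A×t_C)/(t_B×t_D)
Overall ratio = (29×22)/(35×55) = 638/1925
RPM_D = 2226 × 638/1925 = 1420188/1925
= 737.76 RPM

737.76 RPM


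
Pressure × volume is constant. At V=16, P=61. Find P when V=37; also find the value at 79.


Inverse proportion: x × y = constant
k = 16 × 61 = 976
At x=37: k/37 = 26.38
At x=79: k/79 = 12.35
= 26.38 and 12.35

26.38 and 12.35


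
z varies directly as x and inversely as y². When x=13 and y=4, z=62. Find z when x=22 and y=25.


z = k·x/y²
Solve for k using the known point: k = z·y²/x = 62×16/13 = 992/13 ≈ 76.3077
Now evaluate at x=22, y=25:
z = k × 22 / 625 = (992 × 22) / (13 × 625) = 21824/8125
≈ 2.6860

2.6860


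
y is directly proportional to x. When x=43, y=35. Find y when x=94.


Direct proportion: y/x = constant
k = 35/43 ≈ 0.8140
y₂ = k × 94 = 35 × 94 / 43 = 3290/43
≈ 76.51

76.51


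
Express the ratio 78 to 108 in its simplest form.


GCD(78, 108) = 6
78/6 : 108/6
= 13:18

13:18


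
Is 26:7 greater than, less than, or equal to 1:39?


26/7 = 3.7143
1/39 = 0.0256
3.7143 > 0.0256, so 26:7 is greater
= greater than

greater than


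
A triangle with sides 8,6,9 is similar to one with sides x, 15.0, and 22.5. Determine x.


Scale factor = 15.0/6 = 2.5
Missing side = 8 × 2.5
= 20.0

20.0


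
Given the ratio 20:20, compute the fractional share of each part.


Total parts = 20 + 20 = 40
First part: 20/40 = 1/2
Second part: 20/40 = 1/2
= 1/2 and 1/2

1/2 and 1/2


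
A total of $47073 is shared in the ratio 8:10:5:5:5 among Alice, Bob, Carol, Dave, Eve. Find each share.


Total parts = 8 + 10 + 5 + 5 + 5 = 33
Alice: 47073 × 8/33 = 11411.64
Bob: 47073 × 10/33 = 14264.55
Carol: 47073 × 5/33 = 7132.27
Dave: 47073 × 5/33 = 7132.27
Eve: 47073 × 5/33 = 7132.27
= Alice: $11411.64, Bob: $14264.55, Carol: $7132.27, Dave: $7132.27, Eve: $7132.27

Alice: $11411.64, Bob: $14264.55, Carol: $7132.27, Dave: $7132.27, Eve: $7132.27


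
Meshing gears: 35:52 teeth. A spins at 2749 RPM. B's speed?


Gear ratio = 35:52 = 35:52
RPM_B = RPM_A × (teeth_A / teeth_B)
= 2749 × (35/52)
= 1850.3 RPM

1850.3 RPM


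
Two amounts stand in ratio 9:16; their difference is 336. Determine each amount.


Let A = 9k, B = 16k.
16k - 9k = 336
7k = 336 → k = 336/7 = 48
A = 9×48 = 432, B = 16×48 = 768
= A = 432, B = 768

A = 432, B = 768


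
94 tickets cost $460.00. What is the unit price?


Unit rate = total / quantity
= 460.00 / 94
= $4.89 per unit

$4.89 per unit


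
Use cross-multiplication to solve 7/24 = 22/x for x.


Cross multiply: 7 × x = 24 × 22
7x = 528
x = 528 / 7
= 75.43

75.43


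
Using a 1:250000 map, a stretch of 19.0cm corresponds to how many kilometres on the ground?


Real distance = map distance × scale
= 19.0cm × 250000
= 4750000 cm = 47500.0 m
= 47.500 km

47.500 km


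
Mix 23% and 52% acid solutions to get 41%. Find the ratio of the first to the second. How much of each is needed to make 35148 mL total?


Let x parts of 23% mix with y parts of 52%.
23x + 52y = 41(x + y)
23x + 52y = 41x + 41y
x(23 - 41) = y(41 - 52)
x/y = (52 - 41)/(41 - 23) = 11/18
Simplify: 11:18
Total parts = 29; one part = 35148/29 = 1212.00 mL
23% solution: 11×1212.00 = 13332.00 mL
52% solution: 18×1212.00 = 21816.00 mL
= ratio 11:18; 13332.00 mL and 21816.00 mL

ratio 11:18; 13332.00 mL and 21816.00 mL


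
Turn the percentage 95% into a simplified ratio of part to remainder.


95% means 95 parts out of 100; remainder = 5
Part : remainder = 95:5
GCD = 5
= 19:1

19:1


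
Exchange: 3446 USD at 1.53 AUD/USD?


Amount × rate = 3446 × 1.53
= 5272.38 AUD

5272.38 AUD


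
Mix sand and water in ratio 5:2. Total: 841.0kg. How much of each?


Total parts = 5 + 2 = 7
sand: 841.0 × 5/7 = 600.7kg
water: 841.0 × 2/7 = 240.3kg
= 600.7kg and 240.3kg

600.7kg and 240.3kg


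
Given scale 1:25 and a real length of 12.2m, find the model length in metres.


Model size = real / scale
= 12.2 / 25
= 0.4880 m

0.4880 m


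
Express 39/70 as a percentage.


Percentage = (part / whole) × 100
= (39 / 70) × 100
≈ 55.71%

55.71%


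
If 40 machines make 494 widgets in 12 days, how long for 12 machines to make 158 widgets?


Days ∝ work / workers, so d₂ = d₁ × (m₁/m₂) × (w₂/w₁)
Workers factor (inverse): 40/12 ≈ 3.3333
Work factor (direct): 158/494 ≈ 0.3198
d₂ = 12 × 40/12 × 158/494 = (12 × 40 × 158) / (12 × 494) = 75840/5928
≈ 12.79 days

12.79 days


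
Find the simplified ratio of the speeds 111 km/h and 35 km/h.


Ratio = 111:35
GCD = 1
Simplified = 111:35
Time ratio (same distance) = 35:111
Speed ratio = 111:35

111:35


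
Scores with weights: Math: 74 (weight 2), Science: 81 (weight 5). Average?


Numerator = 74×2 + 81×5
= 148 + 405
= 553
Total weight = 7
Weighted avg = 553/7
= 79.00

79.00


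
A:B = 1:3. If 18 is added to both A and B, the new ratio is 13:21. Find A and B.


Let A = 1k, B = 3k.
(1k + 18) / (3k + 18) = 13/21
Cross-multiply: 21(1k + 18) = 13(3k + 18)
21k + 378 = 39k + 234
21k - 39k = 234 - 378
-18k = -144
k = -144/-18 = 8
A = 1×8 = 8, B = 3×8 = 24
= A = 8, B = 24

A = 8, B = 24


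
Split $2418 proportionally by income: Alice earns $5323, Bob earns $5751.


Total income = 5323 + 5751 = $11074
Alice: $2418 × 5323/11074 = $1162.27
Bob: $2418 × 5751/11074 = $1255.73
= Alice: $1162.27, Bob: $1255.73

Alice: $1162.27, Bob: $1255.73


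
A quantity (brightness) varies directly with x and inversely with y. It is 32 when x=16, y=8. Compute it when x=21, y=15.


z = k·x/y
Solve for k using the known point: k = z·y/x = 32×8/16 = 256/16 = 16.0000
Now evaluate at x=21, y=15:
z = k × 21 / 15 = (256 × 21) / (16 × 15) = 5376/240
= 22.4000

22.4000


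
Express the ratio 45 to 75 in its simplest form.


GCD(45, 75) = 15
45/15 : 75/15
= 3:5

3:5


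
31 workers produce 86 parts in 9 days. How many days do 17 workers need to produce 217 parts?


Days ∝ work / workers, so d₂ = d₁ × (m₁/m₂) × (w₂/w₁)
Workers factor (inverse): 31/17 ≈ 1.8235
Work factor (direct): 217/86 ≈ 2.5233
d₂ = 9 × 31/17 × 217/86 = (9 × 31 × 217) / (17 × 86) = 60543/1462
≈ 41.41 days

41.41 days


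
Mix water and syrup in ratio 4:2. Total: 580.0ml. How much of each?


Total parts = 4 + 2 = 6
water: 580.0 × 4/6 = 386.7ml
syrup: 580.0 × 2/6 = 193.3ml
= 386.7ml and 193.3ml

386.7ml and 193.3ml


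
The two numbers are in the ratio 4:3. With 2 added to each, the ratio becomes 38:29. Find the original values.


Let A = 4k, B = 3k.
(4k + 2) / (3k + 2) = 38/29
Cross-multiply: 29(4k + 2) = 38(3k + 2)
116k + 58 = 114k + 76
116k - 114k = 76 - 58
2k = 18
k = 18/2 = 9
A = 4×9 = 36, B = 3×9 = 27
= A = 36, B = 27

A = 36, B = 27


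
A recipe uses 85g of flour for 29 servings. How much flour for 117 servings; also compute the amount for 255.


Direct proportion: y/x = constant
k = 85/29 ≈ 2.9310
y at x=117: k × 117 = 85 × 117 / 29 = 9945/29 ≈ 342.93
y at x=255: k × 255 = 85 × 255 / 29 = 21675/29 ≈ 747.41
= 342.93 and 747.41

342.93 and 747.41


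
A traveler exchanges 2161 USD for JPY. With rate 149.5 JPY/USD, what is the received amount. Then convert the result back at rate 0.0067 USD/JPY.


Amount × rate = 2161 × 149.5 = 323069.50 JPY
Round-trip: 323069.50 × 0.0067 = 2164.57 USD
= 323069.50 JPY, then 2164.57 USD

323069.50 JPY, then 2164.57 USD


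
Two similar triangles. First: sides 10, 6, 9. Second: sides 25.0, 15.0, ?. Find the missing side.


Scale factor = 25.0/10 = 2.5
Missing side = 9 × 2.5
= 22.5

22.5


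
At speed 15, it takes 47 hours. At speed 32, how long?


Inverse proportion: x × y = constant
k = 15 × 47 = 705
y₂ = k / 32 = 705 / 32
= 22.03

22.03


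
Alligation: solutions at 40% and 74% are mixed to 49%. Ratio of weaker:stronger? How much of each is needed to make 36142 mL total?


Let x parts of 40% mix with y parts of 74%.
40x + 74y = 49(x + y)
40x + 74y = 49x + 49y
x(40 - 49) = y(49 - 74)
x/y = (74 - 49)/(49 - 40) = 25/9
Simplify: 25:9
Total parts = 34; one part = 36142/34 = 1063.00 mL
40% solution: 25×1063.00 = 26575.00 mL
74% solution: 9×1063.00 = 9567.00 mL
= ratio 25:9; 26575.00 mL and 9567.00 mL

ratio 25:9; 26575.00 mL and 9567.00 mL


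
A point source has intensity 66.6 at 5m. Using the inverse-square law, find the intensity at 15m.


I₁d₁² = I₂d₂²
I₂ = I₁ × (d₁/d₂)²
= 66.6 × (5/15)²
= 66.6 × 25/225
= 1665/225
= 7.4000

7.4000


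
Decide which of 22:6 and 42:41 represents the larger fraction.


22/6 = 3.6667
42/41 = 1.0244
3.6667 > 1.0244, so 22:6 is greater
= 22:6

22:6


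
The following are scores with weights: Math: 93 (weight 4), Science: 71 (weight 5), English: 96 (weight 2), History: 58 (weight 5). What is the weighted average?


Numerator = 93×4 + 71×5 + 96×2 + 58×5
= 372 + 355 + 192 + 290
= 1209
Total weight = 16
Weighted avg = 1209/16
= 75.56

75.56


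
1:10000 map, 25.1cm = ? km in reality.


Real distance = map distance × scale
= 25.1cm × 10000
= 251000 cm = 2510.0 m
= 2.510 km

2.510 km


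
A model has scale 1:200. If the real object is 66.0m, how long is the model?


Model size = real / scale
= 66.0 / 200
= 0.3300 m

0.3300 m


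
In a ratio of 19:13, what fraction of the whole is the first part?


Total parts = 19 + 13 = 32
First part: 19/32 = 19/32
= 19/32

19/32


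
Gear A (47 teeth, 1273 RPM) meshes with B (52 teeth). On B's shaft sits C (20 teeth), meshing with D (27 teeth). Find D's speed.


Stage 1: RPM_B = RPM_A × t_A/t_B = 1273 × 47/52 = 59831/52 ≈ 1150.60
B and C share a shaft → RPM_C = RPM_B
Stage 2: RPM_D = RPM_C × t_C/t_D = RPM_A × (t_A×t_C)/(t_B×t_D)
Overall ratio = (47×20)/(52×27) = 940/1404
RPM_D = 1273 × 940/1404 = 1196620/1404
≈ 852.29 RPM

852.29 RPM


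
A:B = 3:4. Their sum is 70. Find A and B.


Let A = 3k, B = 4k.
3k + 4k = 70
7k = 70 → k = 70/7 = 10
A = 3×10 = 30, B = 4×10 = 40
= A = 30, B = 40

A = 30, B = 40


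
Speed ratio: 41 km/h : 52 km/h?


Ratio = 41:52
GCD = 1
Simplified = 41:52
Time ratio (same distance) = 52:41
Speed ratio = 41:52

41:52


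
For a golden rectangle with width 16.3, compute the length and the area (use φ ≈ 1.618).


φ = (1 + √5) / 2 ≈ 1.618
Length = width × φ = 16.3 × 1.618 = 26.3734
≈ 26.37
Area = width × length = 16.3 × 26.3734 = 429.88642 ≈ 429.89
= Length: 26.37, Area: 429.89

Length: 26.37, Area: 429.89


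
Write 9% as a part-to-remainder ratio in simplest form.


9% means 9 parts out of 100; remainder = 91
Part : remainder = 9:91
GCD = 1
= 9:91

9:91


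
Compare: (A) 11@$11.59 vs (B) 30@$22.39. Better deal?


Deal A: $11.59/11 = $1.0536/unit
Deal B: $22.39/30 = $0.7463/unit
B is cheaper per unit
= Deal B

Deal B


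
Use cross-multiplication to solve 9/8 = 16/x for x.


Cross multiply: 9 × x = 8 × 16
9x = 128
x = 128 / 9
= 14.22

14.22


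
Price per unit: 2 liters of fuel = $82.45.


Unit rate = total / quantity
= 82.45 / 2
= $41.23 per unit

$41.23 per unit


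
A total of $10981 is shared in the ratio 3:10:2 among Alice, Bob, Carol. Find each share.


Total parts = 3 + 10 + 2 = 15
Alice: 10981 × 3/15 = 2196.20
Bob: 10981 × 10/15 = 7320.67
Carol: 10981 × 2/15 = 1464.13
= Alice: $2196.20, Bob: $7320.67, Carol: $1464.13

Alice: $2196.20, Bob: $7320.67, Carol: $1464.13


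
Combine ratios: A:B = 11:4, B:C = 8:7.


Match B: multiply A:B by 8 → 88:32
Multiply B:C by 4 → 32:28
Combined: 88:32:28
GCD = 4
= 22:8:7

22:8:7


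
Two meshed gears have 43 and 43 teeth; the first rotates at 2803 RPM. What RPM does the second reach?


Gear ratio = 43:43 = 1:1
RPM_B = RPM_A × (teeth_A / teeth_B)
= 2803 × (43/43)
= 2803.0 RPM

2803.0 RPM


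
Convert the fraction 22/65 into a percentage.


Percentage = (part / whole) × 100
= (22 / 65) × 100
≈ 33.85%

33.85%


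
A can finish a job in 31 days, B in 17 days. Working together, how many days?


Rate of A = 1/31 per day
Rate of B = 1/17 per day
Combined rate = 1/31 + 1/17 = 48/527 ≈ 0.0911 per day
Days = 1 / combined rate = 527/48
≈ 10.98 days

10.98 days


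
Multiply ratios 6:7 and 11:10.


Compound ratio = (6×11) : (7×10)
= 66:70
GCD = 2
= 33:35

33:35


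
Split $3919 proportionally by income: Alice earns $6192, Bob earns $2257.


Total income = 6192 + 2257 = $8449
Alice: $3919 × 6192/8449 = $2872.11
Bob: $3919 × 2257/8449 = $1046.89
= Alice: $2872.11, Bob: $1046.89

Alice: $2872.11, Bob: $1046.89


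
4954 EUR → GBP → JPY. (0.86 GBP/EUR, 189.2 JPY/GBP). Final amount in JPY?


Step 1: 4954 EUR × 0.86 = 4260.44 GBP
Step 2: 4260.44 GBP × 189.2 = 806075.25 JPY
Implied rate EUR→JPY = 0.86 × 189.2 = 162.7120
= 806075.25 JPY

806075.25 JPY


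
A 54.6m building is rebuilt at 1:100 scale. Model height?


Model size = real / scale
= 54.6 / 100
= 0.5460 m

0.5460 m


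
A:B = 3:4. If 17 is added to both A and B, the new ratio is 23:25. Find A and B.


Let A = 3k, B = 4k.
(3k + 17) / (4k + 17) = 23/25
Cross-multiply: 25(3k + 17) = 23(4k + 17)
75k + 425 = 92k + 391
75k - 92k = 391 - 425
-17k = -34
k = -34/-17 = 2
A = 3×2 = 6, B = 4×2 = 8
= A = 6, B = 8

A = 6, B = 8


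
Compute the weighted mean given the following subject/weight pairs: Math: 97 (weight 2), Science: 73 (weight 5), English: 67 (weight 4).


Numerator = 97×2 + 73×5 + 67×4
= 194 + 365 + 268
= 827
Total weight = 11
Weighted avg = 827/11
= 75.18

75.18


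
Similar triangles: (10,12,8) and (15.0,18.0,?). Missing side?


Scale factor = 15.0/10 = 1.5
Missing side = 8 × 1.5
= 12.0

12.0


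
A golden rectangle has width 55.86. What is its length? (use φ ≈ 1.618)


φ = (1 + √5) / 2 ≈ 1.618
Length = width × φ = 55.86 × 1.618 = 90.38148
≈ 90.38

90.38


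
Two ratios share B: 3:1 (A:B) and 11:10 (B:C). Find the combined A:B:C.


Match B: multiply A:B by 11 → 33:11
Multiply B:C by 1 → 11:10
Combined: 33:11:10
GCD = 1
= 33:11:10

33:11:10


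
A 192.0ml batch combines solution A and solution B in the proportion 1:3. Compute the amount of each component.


Total parts = 1 + 3 = 4
solution A: 192.0 × 1/4 = 48.0ml
solution B: 192.0 × 3/4 = 144.0ml
= 48.0ml and 144.0ml

48.0ml and 144.0ml


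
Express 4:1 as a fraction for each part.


Total parts = 4 + 1 = 5
First part: 4/5 = 4/5
Second part: 1/5 = 1/5
= 4/5 and 1/5

4/5 and 1/5


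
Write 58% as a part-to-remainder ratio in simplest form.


58% means 58 parts out of 100; remainder = 42
Part : remainder = 58:42
GCD = 2
= 29:21

29:21


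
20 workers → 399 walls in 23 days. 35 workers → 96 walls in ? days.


Days ∝ work / workers, so d₂ = d₁ × (m₁/m₂) × (w₂/w₁)
Workers factor (inverse): 20/35 ≈ 0.5714
Work factor (direct): 96/399 ≈ 0.2406
d₂ = 23 × 20/35 × 96/399 = (23 × 20 × 96) / (35 × 399) = 44160/13965
≈ 3.16 days

3.16 days


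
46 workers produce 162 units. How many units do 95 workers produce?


Direct proportion: y/x = constant
k = 162/46 ≈ 3.5217
y₂ = k × 95 = 162 × 95 / 46 = 15390/46
≈ 334.57

334.57


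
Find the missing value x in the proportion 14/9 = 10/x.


Cross multiply: 14 × x = 9 × 10
14x = 90
x = 90 / 14
= 6.43

6.43


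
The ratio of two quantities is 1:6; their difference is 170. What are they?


Let A = 1k, B = 6k.
6k - 1k = 170
5k = 170 → k = 170/5 = 34
A = 1×34 = 34, B = 6×34 = 204
= A = 34, B = 204

A = 34, B = 204


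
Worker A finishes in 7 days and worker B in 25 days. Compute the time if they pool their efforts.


Rate of A = 1/7 per day
Rate of B = 1/25 per day
Combined rate = 1/7 + 1/25 = 32/175 ≈ 0.1829 per day
Days = 1 / combined rate = 175/32
≈ 5.47 days

5.47 days


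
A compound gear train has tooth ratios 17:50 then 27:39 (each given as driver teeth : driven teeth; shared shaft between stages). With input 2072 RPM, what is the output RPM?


Stage 1: RPM_B = RPM_A × t_A/t_B = 2072 × 17/50 = 35224/50 = 704.48
B and C share a shaft → RPM_C = RPM_B
Stage 2: RPM_D = RPM_C × t_C/t_D = RPM_A × (t_A×t_C)/(t_B×t_D)
Overall ratio = (17×27)/(50×39) = 459/1950
RPM_D = 2072 × 459/1950 = 951048/1950
≈ 487.72 RPM

487.72 RPM


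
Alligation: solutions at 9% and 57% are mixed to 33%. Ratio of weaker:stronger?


Let x parts of 9% mix with y parts of 57%.
9x + 57y = 33(x + y)
9x + 57y = 33x + 33y
x(9 - 33) = y(33 - 57)
x/y = (57 - 33)/(33 - 9) = 24/24
Simplify: 1:1
= 1:1

1:1


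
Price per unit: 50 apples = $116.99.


Unit rate = total / quantity
= 116.99 / 50
= $2.34 per unit

$2.34 per unit


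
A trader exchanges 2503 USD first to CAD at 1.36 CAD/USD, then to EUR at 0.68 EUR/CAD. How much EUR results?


Step 1: 2503 USD × 1.36 = 3404.08 CAD
Step 2: 3404.08 CAD × 0.68 = 2314.77 EUR
Implied rate USD→EUR = 1.36 × 0.68 = 0.9248
= 2314.77 EUR

2314.77 EUR


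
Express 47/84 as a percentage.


Percentage = (part / whole) × 100
= (47 / 84) × 100
≈ 55.95%

55.95%


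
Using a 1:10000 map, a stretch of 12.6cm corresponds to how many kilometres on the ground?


Real distance = map distance × scale
= 12.6cm × 10000
= 126000 cm = 1260.0 m
= 1.260 km

1.260 km


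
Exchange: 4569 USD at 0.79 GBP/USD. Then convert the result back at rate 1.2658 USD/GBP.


Amount × rate = 4569 × 0.79 = 3609.51 GBP
Round-trip: 3609.51 × 1.2658 = 4568.92 USD
= 3609.51 GBP, then 4568.92 USD

3609.51 GBP, then 4568.92 USD


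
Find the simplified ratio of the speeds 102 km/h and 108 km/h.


Ratio = 102:108
GCD = 6
Simplified = 17:18
Time ratio (same distance) = 18:17
Speed ratio = 17:18

17:18


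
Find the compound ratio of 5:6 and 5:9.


Compound ratio = (5×5) : (6×9)
= 25:54
GCD = 1
= 25:54

25:54


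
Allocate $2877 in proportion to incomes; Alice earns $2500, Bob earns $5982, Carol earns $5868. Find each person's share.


Total income = 2500 + 5982 + 5868 = $14350
Alice: $2877 × 2500/14350 = $501.22
Bob: $2877 × 5982/14350 = $1199.32
Carol: $2877 × 5868/14350 = $1176.46
= Alice: $501.22, Bob: $1199.32, Carol: $1176.46

Alice: $501.22, Bob: $1199.32, Carol: $1176.46


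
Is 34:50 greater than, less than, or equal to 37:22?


34/50 = 0.6800
37/22 = 1.6818
0.6800 < 1.6818, so 34:50 is less
= less than

less than


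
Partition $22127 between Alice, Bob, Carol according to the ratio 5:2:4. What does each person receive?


Total parts = 5 + 2 + 4 = 11
Alice: 22127 × 5/11 = 10057.73
Bob: 22127 × 2/11 = 4023.09
Carol: 22127 × 4/11 = 8046.18
= Alice: $10057.73, Bob: $4023.09, Carol: $8046.18

Alice: $10057.73, Bob: $4023.09, Carol: $8046.18


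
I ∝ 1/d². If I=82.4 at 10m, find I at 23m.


I₁d₁² = I₂d₂²
I₂ = I₁ × (d₁/d₂)²
= 82.4 × (10/23)²
= 82.4 × 100/529
= 8240/529
≈ 15.5766

15.5766


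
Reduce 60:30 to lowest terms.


GCD(60, 30) = 30
60/30 : 30/30
= 2:1

2:1


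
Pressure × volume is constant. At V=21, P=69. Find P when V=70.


Inverse proportion: x × y = constant
k = 21 × 69 = 1449
y₂ = k / 70 = 1449 / 70
= 20.70

20.70


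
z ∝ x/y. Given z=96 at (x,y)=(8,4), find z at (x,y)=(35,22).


z = k·x/y
Solve for k using the known point: k = z·y/x = 96×4/8 = 384/8 = 48.0000
Now evaluate at x=35, y=22:
z = k × 35 / 22 = (384 × 35) / (8 × 22) = 13440/176
≈ 76.3636

76.3636


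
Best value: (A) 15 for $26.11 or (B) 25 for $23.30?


Deal A: $26.11/15 = $1.7407/unit
Deal B: $23.30/25 = $0.9320/unit
B is cheaper per unit
= Deal B

Deal B


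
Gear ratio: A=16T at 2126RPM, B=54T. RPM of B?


Gear ratio = 16:54 = 8:27
RPM_B = RPM_A × (teeth_A / teeth_B)
= 2126 × (16/54)
= 629.9 RPM

629.9 RPM


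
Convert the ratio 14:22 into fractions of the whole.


Total parts = 14 + 22 = 36
First part: 14/36 = 7/18
Second part: 22/36 = 11/18
= 7/18 and 11/18

7/18 and 11/18


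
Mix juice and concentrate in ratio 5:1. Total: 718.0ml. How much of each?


Total parts = 5 + 1 = 6
juice: 718.0 × 5/6 = 598.3ml
concentrate: 718.0 × 1/6 = 119.7ml
= 598.3ml and 119.7ml

598.3ml and 119.7ml


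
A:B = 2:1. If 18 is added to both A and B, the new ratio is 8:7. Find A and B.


Let A = 2k, B = 1k.
(2k + 18) / (1k + 18) = 8/7
Cross-multiply: 7(2k + 18) = 8(1k + 18)
14k + 126 = 8k + 144
14k - 8k = 144 - 126
6k = 18
k = 18/6 = 3
A = 2×3 = 6, B = 1×3 = 3
= A = 6, B = 3

A = 6, B = 3


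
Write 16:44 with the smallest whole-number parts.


GCD(16, 44) = 4
16/4 : 44/4
= 4:11

4:11


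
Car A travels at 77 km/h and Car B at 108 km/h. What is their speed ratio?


Ratio = 77:108
GCD = 1
Simplified = 77:108
Time ratio (same distance) = 108:77
Speed ratio = 77:108

77:108


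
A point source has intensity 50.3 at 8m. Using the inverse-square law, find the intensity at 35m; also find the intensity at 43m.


I₁d₁² = I₂d₂²
I at 35m = 50.3 × (8/35)² = 50.3 × 64/1225 = 3219.2/1225 ≈ 2.6279
I at 43m = 50.3 × (8/43)² = 50.3 × 64/1849 = 3219.2/1849 ≈ 1.7410
= 2.6279 and 1.7410

2.6279 and 1.7410


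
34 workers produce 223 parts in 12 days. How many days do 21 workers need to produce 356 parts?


Days ∝ work / workers, so d₂ = d₁ × (m₁/m₂) × (w₂/w₁)
Workers factor (inverse): 34/21 ≈ 1.6190
Work factor (direct): 356/223 ≈ 1.5964
d₂ = 12 × 34/21 × 356/223 = (12 × 34 × 356) / (21 × 223) = 145248/4683
≈ 31.02 days

31.02 days


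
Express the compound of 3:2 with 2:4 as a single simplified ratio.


Compound ratio = (3×2) : (2×4)
= 6:8
GCD = 2
= 3:4

3:4


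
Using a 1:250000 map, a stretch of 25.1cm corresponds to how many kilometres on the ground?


Real distance = map distance × scale
= 25.1cm × 250000
= 6275000 cm = 62750.0 m
= 62.750 km

62.750 km


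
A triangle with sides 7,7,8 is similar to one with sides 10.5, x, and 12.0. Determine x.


Scale factor = 10.5/7 = 1.5
Missing side = 7 × 1.5
= 10.5

10.5


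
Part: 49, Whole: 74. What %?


Percentage = (part / whole) × 100
= (49 / 74) × 100
≈ 66.22%

66.22%


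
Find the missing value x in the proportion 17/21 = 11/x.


Cross multiply: 17 × x = 21 × 11
17x = 231
x = 231 / 17
= 13.59

13.59


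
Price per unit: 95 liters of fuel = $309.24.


Unit rate = total / quantity
= 309.24 / 95
= $3.26 per unit

$3.26 per unit


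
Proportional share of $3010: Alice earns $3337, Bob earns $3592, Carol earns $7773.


Total income = 3337 + 3592 + 7773 = $14702
Alice: $3010 × 3337/14702 = $683.20
Bob: $3010 × 3592/14702 = $735.40
Carol: $3010 × 7773/14702 = $1591.40
= Alice: $683.20, Bob: $735.40, Carol: $1591.40

Alice: $683.20, Bob: $735.40, Carol: $1591.40


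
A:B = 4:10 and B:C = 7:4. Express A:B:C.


Match B: multiply A:B by 7 → 28:70
Multiply B:C by 10 → 70:40
Combined: 28:70:40
GCD = 2
= 14:35:20

14:35:20


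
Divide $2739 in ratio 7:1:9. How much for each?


Total parts = 7 + 1 + 9 = 17
Part 1: 2739 × 7/17 = 1127.82
Part 2: 2739 × 1/17 = 161.12
Part 3: 2739 × 9/17 = 1450.06
= Part 1: $1127.82, Part 2: $161.12, Part 3: $1450.06

Part 1: $1127.82, Part 2: $161.12, Part 3: $1450.06


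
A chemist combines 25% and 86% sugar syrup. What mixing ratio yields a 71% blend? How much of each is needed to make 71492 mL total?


Let x parts of 25% mix with y parts of 86%.
25x + 86y = 71(x + y)
25x + 86y = 71x + 71y
x(25 - 71) = y(71 - 86)
x/y = (86 - 71)/(71 - 25) = 15/46
Simplify: 15:46
Total parts = 61; one part = 71492/61 = 1172.00 mL
25% solution: 15×1172.00 = 17580.00 mL
86% solution: 46×1172.00 = 53912.00 mL
= ratio 15:46; 17580.00 mL and 53912.00 mL

ratio 15:46; 17580.00 mL and 53912.00 mL


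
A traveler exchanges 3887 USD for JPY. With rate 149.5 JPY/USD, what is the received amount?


Amount × rate = 3887 × 149.5
= 581106.50 JPY

581106.50 JPY


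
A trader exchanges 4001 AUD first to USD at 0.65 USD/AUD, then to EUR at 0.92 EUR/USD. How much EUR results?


Step 1: 4001 AUD × 0.65 = 2600.65 USD
Step 2: 2600.65 USD × 0.92 = 2392.60 EUR
Implied rate AUD→EUR = 0.65 × 0.92 = 0.5980
= 2392.60 EUR

2392.60 EUR


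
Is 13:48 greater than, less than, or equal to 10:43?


13/48 = 0.2708
10/43 = 0.2326
0.2708 > 0.2326, so 13:48 is greater
= greater than

greater than


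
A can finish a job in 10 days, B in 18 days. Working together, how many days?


Rate of A = 1/10 per day
Rate of B = 1/18 per day
Combined rate = 1/10 + 1/18 = 28/180 ≈ 0.1556 per day
Days = 1 / combined rate = 180/28
≈ 6.43 days

6.43 days


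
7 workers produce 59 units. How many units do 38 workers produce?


Direct proportion: y/x = constant
k = 59/7 ≈ 8.4286
y₂ = k × 38 = 59 × 38 / 7 = 2242/7
≈ 320.29

320.29


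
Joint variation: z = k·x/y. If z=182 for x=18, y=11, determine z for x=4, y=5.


z = k·x/y
Solve for k using the known point: k = z·y/x = 182×11/18 = 2002/18 ≈ 111.2222
Now evaluate at x=4, y=5:
z = k × 4 / 5 = (2002 × 4) / (18 × 5) = 8008/90
≈ 88.9778

88.9778


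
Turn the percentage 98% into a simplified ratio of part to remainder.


98% means 98 parts out of 100; remainder = 2
Part : remainder = 98:2
GCD = 2
= 49:1

49:1


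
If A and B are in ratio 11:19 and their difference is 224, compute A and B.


Let A = 11k, B = 19k.
19k - 11k = 224
8k = 224 → k = 224/8 = 28
A = 11×28 = 308, B = 19×28 = 532
= A = 308, B = 532

A = 308, B = 532


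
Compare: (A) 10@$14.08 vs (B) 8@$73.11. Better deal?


Deal A: $14.08/10 = $1.4080/unit
Deal B: $73.11/8 = $9.1388/unit
A is cheaper per unit
= Deal A

Deal A


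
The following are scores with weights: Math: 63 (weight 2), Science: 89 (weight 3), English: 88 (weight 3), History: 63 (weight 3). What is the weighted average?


Numerator = 63×2 + 89×3 + 88×3 + 63×3
= 126 + 267 + 264 + 189
= 846
Total weight = 11
Weighted avg = 846/11
= 76.91

76.91


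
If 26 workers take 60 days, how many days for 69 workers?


Inverse proportion: x × y = constant
k = 26 × 60 = 1560
y₂ = k / 69 = 1560 / 69
= 22.61

22.61


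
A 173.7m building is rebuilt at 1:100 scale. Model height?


Model size = real / scale
= 173.7 / 100
= 1.7370 m

1.7370 m


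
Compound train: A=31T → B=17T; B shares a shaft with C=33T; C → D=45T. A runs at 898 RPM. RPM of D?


Stage 1: RPM_B = RPM_A × t_A/t_B = 898 × 31/17 = 27838/17 ≈ 1637.53
B and C share a shaft → RPM_C = RPM_B
Stage 2: RPM_D = RPM_C × t_C/t_D = RPM_A × (t_A×t_C)/(t_B×t_D)
Overall ratio = (31×33)/(17×45) = 1023/765
RPM_D = 898 × 1023/765 = 918654/765
≈ 1200.85 RPM

1200.85 RPM


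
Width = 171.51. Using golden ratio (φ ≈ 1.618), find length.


φ = (1 + √5) / 2 ≈ 1.618
Length = width × φ = 171.51 × 1.618 = 277.50318
≈ 277.50

277.50


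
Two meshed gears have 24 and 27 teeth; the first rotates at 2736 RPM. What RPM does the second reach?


Gear ratio = 24:27 = 8:9
RPM_B = RPM_A × (teeth_A / teeth_B)
= 2736 × (24/27)
= 2432.0 RPM

2432.0 RPM


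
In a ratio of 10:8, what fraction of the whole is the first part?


Total parts = 10 + 8 = 18
First part: 10/18 = 5/9
= 5/9

5/9


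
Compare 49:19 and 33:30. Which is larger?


49/19 = 2.5789
33/30 = 1.1000
2.5789 > 1.1000, so 49:19 is greater
= 49:19

49:19
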